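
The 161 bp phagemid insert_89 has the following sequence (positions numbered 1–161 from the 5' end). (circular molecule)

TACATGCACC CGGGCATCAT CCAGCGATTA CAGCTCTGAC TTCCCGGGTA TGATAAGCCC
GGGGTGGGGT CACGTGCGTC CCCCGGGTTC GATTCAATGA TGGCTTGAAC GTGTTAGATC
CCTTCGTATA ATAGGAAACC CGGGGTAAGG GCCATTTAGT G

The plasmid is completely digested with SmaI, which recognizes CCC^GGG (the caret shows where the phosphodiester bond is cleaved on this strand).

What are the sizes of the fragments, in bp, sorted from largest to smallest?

SmaI sites (CCCGGG) start at positions 9, 43, 58, 82, 139.
SmaI cuts after base 3 of each site, so after positions 11, 45, 60, 84, 141.
Circular molecule, 5 cuts → 5 fragments:
  12–45 → 34 bp
  46–60 → 15 bp
  61–84 → 24 bp
  85–141 → 57 bp
  142–161 then 1–11 → 20 + 11 = 31 bp
Sorted largest to smallest: 57, 34, 31, 24, 15 bp.

57, 34, 31, 24, 15 bp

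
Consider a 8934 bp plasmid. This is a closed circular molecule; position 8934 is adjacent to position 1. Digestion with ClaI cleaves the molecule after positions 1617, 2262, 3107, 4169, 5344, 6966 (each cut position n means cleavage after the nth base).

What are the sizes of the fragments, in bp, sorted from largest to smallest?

Circular molecule, 6 cuts → 6 fragments:
  2262 − 1617 = 645 bp
  3107 − 2262 = 845 bp
  4169 − 3107 = 1062 bp
  5344 − 4169 = 1175 bp
  6966 − 5344 = 1622 bp
  wrap: 8934 − 6966 + 1617 = 3585 bp
Sorted largest to smallest: 3585, 1622, 1175, 1062, 845, 645 bp.

3585, 1622, 1175, 1062, 845, 645 bp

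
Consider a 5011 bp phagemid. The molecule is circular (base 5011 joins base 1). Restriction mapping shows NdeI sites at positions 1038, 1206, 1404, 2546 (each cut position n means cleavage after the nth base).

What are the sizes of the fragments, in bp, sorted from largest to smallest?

3503, 1142, 198, 168 bp

Circular molecule, 4 cuts → 4 fragments:
  1206 − 1038 = 168 bp
  1404 − 1206 = 198 bp
  2546 − 1404 = 1142 bp
  wrap: 5011 − 2546 + 1038 = 3503 bp
Sorted largest to smallest: 3503, 1142, 198, 168 bp.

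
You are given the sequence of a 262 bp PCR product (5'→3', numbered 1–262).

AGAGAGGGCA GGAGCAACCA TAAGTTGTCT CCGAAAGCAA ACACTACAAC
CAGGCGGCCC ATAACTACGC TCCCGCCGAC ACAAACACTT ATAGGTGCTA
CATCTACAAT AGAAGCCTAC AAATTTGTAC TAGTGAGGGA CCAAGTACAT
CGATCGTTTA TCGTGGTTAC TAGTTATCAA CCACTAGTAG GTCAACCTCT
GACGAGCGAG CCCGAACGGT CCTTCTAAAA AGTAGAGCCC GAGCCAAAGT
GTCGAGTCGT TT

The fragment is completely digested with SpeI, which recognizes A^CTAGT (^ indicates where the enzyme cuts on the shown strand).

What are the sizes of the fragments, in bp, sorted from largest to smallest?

129, 79, 40, 14 bp

SpeI sites (ACTAGT) start at positions 129, 169, 183.
SpeI cuts after the first base of each site, so after positions 129, 169, 183.
Linear molecule, 3 cuts → 4 fragments:
  1–129 → 129 bp
  130–169 → 40 bp
  170–183 → 14 bp
  184–262 → 79 bp
Sorted largest to smallest: 129, 79, 40, 14 bp.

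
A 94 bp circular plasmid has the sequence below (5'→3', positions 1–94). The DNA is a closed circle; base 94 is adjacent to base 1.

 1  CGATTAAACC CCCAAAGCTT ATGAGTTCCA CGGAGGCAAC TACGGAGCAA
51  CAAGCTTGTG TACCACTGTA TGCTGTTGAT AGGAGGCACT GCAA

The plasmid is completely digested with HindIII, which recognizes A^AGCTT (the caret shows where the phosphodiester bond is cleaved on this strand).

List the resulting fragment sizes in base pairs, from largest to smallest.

HindIII sites (AAGCTT) start at positions 15, 52.
HindIII cuts after the first base of each site, so after positions 15, 52.
Circular molecule, 2 cuts → 2 fragments:
  16–52 → 37 bp
  53–94 then 1–15 → 42 + 15 = 57 bp
Sorted largest to smallest: 57, 37 bp.

57, 37 bp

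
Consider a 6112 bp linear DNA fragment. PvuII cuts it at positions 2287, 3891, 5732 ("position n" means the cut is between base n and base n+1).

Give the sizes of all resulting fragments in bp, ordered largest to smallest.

Linear molecule, 3 cuts → 4 fragments:
  2287 − 0 = 2287 bp
  3891 − 2287 = 1604 bp
  5732 − 3891 = 1841 bp
  6112 − 5732 = 380 bp
Sorted largest to smallest: 2287, 1841, 1604, 380 bp.

2287, 1841, 1604, 380 bp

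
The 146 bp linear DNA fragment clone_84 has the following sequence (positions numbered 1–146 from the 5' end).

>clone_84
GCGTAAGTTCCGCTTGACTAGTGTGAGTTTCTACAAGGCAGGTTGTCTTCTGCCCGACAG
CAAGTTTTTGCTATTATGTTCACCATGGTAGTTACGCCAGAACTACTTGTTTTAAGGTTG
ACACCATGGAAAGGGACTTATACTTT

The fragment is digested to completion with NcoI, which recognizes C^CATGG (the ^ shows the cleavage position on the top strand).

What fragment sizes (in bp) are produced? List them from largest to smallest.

NcoI sites (CCATGG) start at positions 83, 124.
NcoI cuts after the first base of each site, so after positions 83, 124.
Linear molecule, 2 cuts → 3 fragments:
  1–83 → 83 bp
  84–124 → 41 bp
  125–146 → 22 bp
Sorted largest to smallest: 83, 41, 22 bp.

83, 41, 22 bp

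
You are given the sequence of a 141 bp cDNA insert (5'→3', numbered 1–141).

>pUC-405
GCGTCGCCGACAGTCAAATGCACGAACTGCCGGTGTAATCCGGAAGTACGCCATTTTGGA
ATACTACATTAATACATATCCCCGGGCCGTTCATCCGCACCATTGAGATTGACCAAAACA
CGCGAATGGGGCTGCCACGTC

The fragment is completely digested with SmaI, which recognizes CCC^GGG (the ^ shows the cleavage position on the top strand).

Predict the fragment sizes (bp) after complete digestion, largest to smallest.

83, 58 bp

The SmaI site (CCCGGG) starts at position 81.
SmaI cuts after base 3 of each site, so after position 83.
Linear molecule, 1 cut → 2 fragments:
  1–83 → 83 bp
  84–141 → 58 bp
Sorted largest to smallest: 83, 58 bp.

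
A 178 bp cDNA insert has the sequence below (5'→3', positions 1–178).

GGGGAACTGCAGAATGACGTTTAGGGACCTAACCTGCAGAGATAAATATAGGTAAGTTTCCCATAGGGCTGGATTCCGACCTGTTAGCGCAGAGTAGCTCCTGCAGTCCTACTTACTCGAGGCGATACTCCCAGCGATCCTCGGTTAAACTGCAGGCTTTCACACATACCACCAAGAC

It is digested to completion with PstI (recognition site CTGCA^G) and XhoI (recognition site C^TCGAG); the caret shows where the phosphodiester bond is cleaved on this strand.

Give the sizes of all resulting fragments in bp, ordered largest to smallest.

PstI sites (CTGCAG) start at positions 7, 34, 101, 150.
PstI cuts after base 5 of each site (before the last base), so after positions 11, 38, 105, 154.
The XhoI site (CTCGAG) starts at position 116.
XhoI cuts after the first base of each site, so after position 116.
Combined cut positions: 11, 38, 105, 116, 154.
Linear molecule, 5 cuts → 6 fragments:
  1–11 → 11 bp
  12–38 → 27 bp
  39–105 → 67 bp
  106–116 → 11 bp
  117–154 → 38 bp
  155–178 → 24 bp
Sorted largest to smallest: 67, 38, 27, 24, 11, 11 bp.

67, 38, 27, 24, 11, 11 bp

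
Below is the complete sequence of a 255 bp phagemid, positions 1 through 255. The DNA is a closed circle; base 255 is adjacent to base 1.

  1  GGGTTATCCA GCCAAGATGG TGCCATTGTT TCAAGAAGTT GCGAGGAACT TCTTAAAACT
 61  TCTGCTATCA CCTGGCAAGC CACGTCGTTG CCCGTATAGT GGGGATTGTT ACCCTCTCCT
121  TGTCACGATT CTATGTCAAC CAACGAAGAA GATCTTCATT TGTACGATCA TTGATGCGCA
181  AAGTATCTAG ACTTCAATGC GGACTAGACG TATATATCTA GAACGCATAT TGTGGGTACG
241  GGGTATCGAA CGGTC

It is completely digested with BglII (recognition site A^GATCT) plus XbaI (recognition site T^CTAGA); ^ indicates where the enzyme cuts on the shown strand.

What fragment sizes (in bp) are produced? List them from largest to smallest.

The BglII site (AGATCT) starts at position 150.
BglII cuts after the first base of each site, so after position 150.
XbaI sites (TCTAGA) start at positions 186, 217.
XbaI cuts after the first base of each site, so after positions 186, 217.
Combined cut positions: 150, 186, 217.
Circular molecule, 3 cuts → 3 fragments:
  151–186 → 36 bp
  187–217 → 31 bp
  218–255 then 1–150 → 38 + 150 = 188 bp
Sorted largest to smallest: 188, 36, 31 bp.

188, 36, 31 bp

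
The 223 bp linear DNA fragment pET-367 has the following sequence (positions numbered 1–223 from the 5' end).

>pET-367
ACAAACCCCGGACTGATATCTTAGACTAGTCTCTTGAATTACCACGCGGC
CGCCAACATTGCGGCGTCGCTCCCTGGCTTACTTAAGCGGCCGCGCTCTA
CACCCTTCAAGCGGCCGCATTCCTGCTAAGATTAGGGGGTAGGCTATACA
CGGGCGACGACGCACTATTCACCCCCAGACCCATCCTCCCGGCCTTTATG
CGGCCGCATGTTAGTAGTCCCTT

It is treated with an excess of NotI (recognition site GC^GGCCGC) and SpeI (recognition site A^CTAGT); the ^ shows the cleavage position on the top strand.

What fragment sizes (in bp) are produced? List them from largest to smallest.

89, 41, 25, 24, 22, 22 bp

NotI sites (GCGGCCGC) start at positions 46, 87, 111, 200.
NotI cuts after base 2 of each site, so after positions 47, 88, 112, 201.
The SpeI site (ACTAGT) starts at position 25.
SpeI cuts after the first base of each site, so after position 25.
Combined cut positions: 25, 47, 88, 112, 201.
Linear molecule, 5 cuts → 6 fragments:
  1–25 → 25 bp
  26–47 → 22 bp
  48–88 → 41 bp
  89–112 → 24 bp
  113–201 → 89 bp
  202–223 → 22 bp
Sorted largest to smallest: 89, 41, 25, 24, 22, 22 bp.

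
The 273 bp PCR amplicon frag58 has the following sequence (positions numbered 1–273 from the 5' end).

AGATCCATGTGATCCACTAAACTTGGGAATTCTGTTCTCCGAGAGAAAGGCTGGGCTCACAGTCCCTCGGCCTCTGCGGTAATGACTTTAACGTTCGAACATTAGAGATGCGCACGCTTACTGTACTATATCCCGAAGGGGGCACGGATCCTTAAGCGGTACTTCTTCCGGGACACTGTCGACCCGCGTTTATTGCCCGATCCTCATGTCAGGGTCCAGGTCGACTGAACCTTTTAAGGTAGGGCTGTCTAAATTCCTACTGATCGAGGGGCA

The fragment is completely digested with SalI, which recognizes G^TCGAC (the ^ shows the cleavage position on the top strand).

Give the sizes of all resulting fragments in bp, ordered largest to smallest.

SalI sites (GTCGAC) start at positions 178, 220.
SalI cuts after the first base of each site, so after positions 178, 220.
Linear molecule, 2 cuts → 3 fragments:
  1–178 → 178 bp
  179–220 → 42 bp
  221–273 → 53 bp
Sorted largest to smallest: 178, 53, 42 bp.

178, 53, 42 bp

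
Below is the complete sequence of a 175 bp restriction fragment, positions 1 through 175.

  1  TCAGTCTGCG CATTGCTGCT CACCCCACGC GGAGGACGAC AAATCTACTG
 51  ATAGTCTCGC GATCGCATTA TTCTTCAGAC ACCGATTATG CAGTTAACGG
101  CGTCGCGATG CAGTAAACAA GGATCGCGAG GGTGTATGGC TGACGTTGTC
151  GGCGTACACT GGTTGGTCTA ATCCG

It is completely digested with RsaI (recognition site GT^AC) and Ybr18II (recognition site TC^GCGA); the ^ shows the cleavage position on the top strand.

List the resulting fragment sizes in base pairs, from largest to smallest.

The RsaI site (GTAC) starts at position 154.
RsaI cuts after base 2 of each site, so after position 155.
Ybr18II sites (TCGCGA) start at positions 57, 103, 124.
Ybr18II cuts after base 2 of each site, so after positions 58, 104, 125.
Combined cut positions: 58, 104, 125, 155.
Linear molecule, 4 cuts → 5 fragments:
  1–58 → 58 bp
  59–104 → 46 bp
  105–125 → 21 bp
  126–155 → 30 bp
  156–175 → 20 bp
Sorted largest to smallest: 58, 46, 30, 21, 20 bp.

58, 46, 30, 21, 20 bp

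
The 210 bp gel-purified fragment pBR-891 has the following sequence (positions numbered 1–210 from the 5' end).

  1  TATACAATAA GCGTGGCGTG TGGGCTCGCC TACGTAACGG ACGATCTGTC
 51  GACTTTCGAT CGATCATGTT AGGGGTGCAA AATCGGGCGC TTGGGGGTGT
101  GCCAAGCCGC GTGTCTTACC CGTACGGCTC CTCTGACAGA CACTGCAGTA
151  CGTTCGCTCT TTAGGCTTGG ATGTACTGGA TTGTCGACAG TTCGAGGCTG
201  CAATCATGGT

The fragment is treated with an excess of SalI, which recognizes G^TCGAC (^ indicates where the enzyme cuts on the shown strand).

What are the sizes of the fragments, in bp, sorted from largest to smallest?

SalI sites (GTCGAC) start at positions 48, 183.
SalI cuts after the first base of each site, so after positions 48, 183.
Linear molecule, 2 cuts → 3 fragments:
  1–48 → 48 bp
  49–183 → 135 bp
  184–210 → 27 bp
Sorted largest to smallest: 135, 48, 27 bp.

135, 48, 27 bp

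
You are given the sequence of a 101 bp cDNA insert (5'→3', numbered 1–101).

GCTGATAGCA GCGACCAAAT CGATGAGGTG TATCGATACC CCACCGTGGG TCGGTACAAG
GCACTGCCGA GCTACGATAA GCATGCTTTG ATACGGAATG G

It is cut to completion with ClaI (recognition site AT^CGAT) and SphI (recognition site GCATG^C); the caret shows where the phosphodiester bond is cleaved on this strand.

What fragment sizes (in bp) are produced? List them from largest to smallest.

ClaI sites (ATCGAT) start at positions 19, 32.
ClaI cuts after base 2 of each site, so after positions 20, 33.
The SphI site (GCATGC) starts at position 81.
SphI cuts after base 5 of each site (before the last base), so after position 85.
Combined cut positions: 20, 33, 85.
Linear molecule, 3 cuts → 4 fragments:
  1–20 → 20 bp
  21–33 → 13 bp
  34–85 → 52 bp
  86–101 → 16 bp
Sorted largest to smallest: 52, 20, 16, 13 bp.

52, 20, 16, 13 bp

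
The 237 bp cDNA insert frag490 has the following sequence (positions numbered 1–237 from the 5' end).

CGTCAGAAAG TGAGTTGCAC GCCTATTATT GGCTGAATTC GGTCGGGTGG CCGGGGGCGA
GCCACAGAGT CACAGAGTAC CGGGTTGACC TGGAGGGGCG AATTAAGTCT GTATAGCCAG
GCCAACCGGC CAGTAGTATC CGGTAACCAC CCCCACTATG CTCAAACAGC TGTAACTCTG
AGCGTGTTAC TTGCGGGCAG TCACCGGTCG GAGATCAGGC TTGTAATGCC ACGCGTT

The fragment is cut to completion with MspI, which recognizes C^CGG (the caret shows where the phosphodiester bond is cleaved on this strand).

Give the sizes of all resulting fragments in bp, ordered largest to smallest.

64, 51, 46, 33, 29, 14 bp

MspI sites (CCGG) start at positions 51, 80, 126, 140, 204.
MspI cuts after the first base of each site, so after positions 51, 80, 126, 140, 204.
Linear molecule, 5 cuts → 6 fragments:
  1–51 → 51 bp
  52–80 → 29 bp
  81–126 → 46 bp
  127–140 → 14 bp
  141–204 → 64 bp
  205–237 → 33 bp
Sorted largest to smallest: 64, 51, 46, 33, 29, 14 bp.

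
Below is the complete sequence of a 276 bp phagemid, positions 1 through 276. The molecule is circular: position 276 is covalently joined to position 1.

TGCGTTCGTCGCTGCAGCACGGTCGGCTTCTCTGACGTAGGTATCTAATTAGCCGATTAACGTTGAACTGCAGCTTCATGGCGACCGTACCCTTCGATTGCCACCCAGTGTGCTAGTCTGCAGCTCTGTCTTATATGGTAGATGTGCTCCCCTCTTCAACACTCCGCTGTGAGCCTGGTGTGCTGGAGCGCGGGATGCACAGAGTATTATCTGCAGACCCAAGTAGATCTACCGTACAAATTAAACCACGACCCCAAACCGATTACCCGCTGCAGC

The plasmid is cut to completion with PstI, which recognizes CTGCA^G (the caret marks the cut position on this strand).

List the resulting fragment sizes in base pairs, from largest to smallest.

PstI sites (CTGCAG) start at positions 12, 68, 118, 211, 270.
PstI cuts after base 5 of each site (before the last base), so after positions 16, 72, 122, 215, 274.
Circular molecule, 5 cuts → 5 fragments:
  17–72 → 56 bp
  73–122 → 50 bp
  123–215 → 93 bp
  216–274 → 59 bp
  275–276 then 1–16 → 2 + 16 = 18 bp
Sorted largest to smallest: 93, 59, 56, 50, 18 bp.

93, 59, 56, 50, 18 bp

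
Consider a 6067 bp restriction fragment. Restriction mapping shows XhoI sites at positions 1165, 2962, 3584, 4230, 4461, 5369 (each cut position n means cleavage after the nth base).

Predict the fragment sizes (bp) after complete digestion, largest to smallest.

1797, 1165, 908, 698, 646, 622, 231 bp

Linear molecule, 6 cuts → 7 fragments:
  1165 − 0 = 1165 bp
  2962 − 1165 = 1797 bp
  3584 − 2962 = 622 bp
  4230 − 3584 = 646 bp
  4461 − 4230 = 231 bp
  5369 − 4461 = 908 bp
  6067 − 5369 = 698 bp
Sorted largest to smallest: 1797, 1165, 908, 698, 646, 622, 231 bp.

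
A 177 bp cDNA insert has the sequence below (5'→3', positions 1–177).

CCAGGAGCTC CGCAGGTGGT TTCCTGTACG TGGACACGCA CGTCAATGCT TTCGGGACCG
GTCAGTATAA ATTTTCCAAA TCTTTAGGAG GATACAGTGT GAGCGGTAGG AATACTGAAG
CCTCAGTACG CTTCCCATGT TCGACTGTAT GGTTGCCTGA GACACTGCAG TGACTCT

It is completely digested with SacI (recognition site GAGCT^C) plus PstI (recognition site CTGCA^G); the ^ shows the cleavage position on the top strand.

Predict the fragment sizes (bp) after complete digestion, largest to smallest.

The SacI site (GAGCTC) starts at position 5.
SacI cuts after base 5 of each site (before the last base), so after position 9.
The PstI site (CTGCAG) starts at position 165.
PstI cuts after base 5 of each site (before the last base), so after position 169.
Combined cut positions: 9, 169.
Linear molecule, 2 cuts → 3 fragments:
  1–9 → 9 bp
  10–169 → 160 bp
  170–177 → 8 bp
Sorted largest to smallest: 160, 9, 8 bp.

160, 9, 8 bp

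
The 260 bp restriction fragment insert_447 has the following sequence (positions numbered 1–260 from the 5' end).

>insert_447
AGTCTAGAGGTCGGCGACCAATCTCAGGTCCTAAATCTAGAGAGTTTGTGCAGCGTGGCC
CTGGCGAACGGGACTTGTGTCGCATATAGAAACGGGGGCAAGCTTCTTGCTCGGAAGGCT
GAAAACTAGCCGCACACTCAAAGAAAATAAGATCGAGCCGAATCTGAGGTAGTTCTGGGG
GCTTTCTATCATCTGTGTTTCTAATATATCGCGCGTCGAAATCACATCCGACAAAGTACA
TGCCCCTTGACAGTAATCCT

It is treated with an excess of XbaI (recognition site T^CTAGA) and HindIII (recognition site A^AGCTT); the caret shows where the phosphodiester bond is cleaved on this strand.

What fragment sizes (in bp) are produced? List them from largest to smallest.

XbaI sites (TCTAGA) start at positions 3, 36.
XbaI cuts after the first base of each site, so after positions 3, 36.
The HindIII site (AAGCTT) starts at position 100.
HindIII cuts after the first base of each site, so after position 100.
Combined cut positions: 3, 36, 100.
Linear molecule, 3 cuts → 4 fragments:
  1–3 → 3 bp
  4–36 → 33 bp
  37–100 → 64 bp
  101–260 → 160 bp
Sorted largest to smallest: 160, 64, 33, 3 bp.

160, 64, 33, 3 bp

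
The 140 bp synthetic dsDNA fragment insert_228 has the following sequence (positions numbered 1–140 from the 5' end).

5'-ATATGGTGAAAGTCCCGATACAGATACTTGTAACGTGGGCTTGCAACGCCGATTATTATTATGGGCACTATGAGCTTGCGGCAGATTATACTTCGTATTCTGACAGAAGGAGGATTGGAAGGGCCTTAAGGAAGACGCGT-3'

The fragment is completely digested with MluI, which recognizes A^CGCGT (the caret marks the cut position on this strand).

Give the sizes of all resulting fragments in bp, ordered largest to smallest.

The MluI site (ACGCGT) starts at position 135.
MluI cuts after the first base of each site, so after position 135.
Linear molecule, 1 cut → 2 fragments:
  1–135 → 135 bp
  136–140 → 5 bp
Sorted largest to smallest: 135, 5 bp.

135, 5 bp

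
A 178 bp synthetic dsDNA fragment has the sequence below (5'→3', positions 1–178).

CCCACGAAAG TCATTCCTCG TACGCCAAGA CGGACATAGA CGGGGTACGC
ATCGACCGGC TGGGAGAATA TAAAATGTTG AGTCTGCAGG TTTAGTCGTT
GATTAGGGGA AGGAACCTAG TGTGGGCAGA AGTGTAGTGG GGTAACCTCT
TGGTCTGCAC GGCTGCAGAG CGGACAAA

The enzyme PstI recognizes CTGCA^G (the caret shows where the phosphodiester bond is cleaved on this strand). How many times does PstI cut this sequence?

2

CTGCAG occurs starting at positions 84, 163.
PstI cuts at 2 sites.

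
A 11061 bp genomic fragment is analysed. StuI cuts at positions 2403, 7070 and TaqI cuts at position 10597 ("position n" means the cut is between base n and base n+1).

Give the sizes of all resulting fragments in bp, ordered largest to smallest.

4667, 3527, 2403, 464 bp

Combined cut positions (sorted): 2403, 7070, 10597.
Linear molecule, 3 cuts → 4 fragments:
  2403 − 0 = 2403 bp
  7070 − 2403 = 4667 bp
  10597 − 7070 = 3527 bp
  11061 − 10597 = 464 bp
Sorted largest to smallest: 4667, 3527, 2403, 464 bp.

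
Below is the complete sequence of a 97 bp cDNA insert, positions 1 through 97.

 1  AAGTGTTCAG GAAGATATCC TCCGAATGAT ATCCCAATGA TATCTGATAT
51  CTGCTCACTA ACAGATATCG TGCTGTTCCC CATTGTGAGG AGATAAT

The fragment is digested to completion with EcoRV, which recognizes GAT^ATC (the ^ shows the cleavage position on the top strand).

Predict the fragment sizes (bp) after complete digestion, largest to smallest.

31, 18, 16, 14, 11, 7 bp

EcoRV sites (GATATC) start at positions 14, 28, 39, 46, 64.
EcoRV cuts after base 3 of each site, so after positions 16, 30, 41, 48, 66.
Linear molecule, 5 cuts → 6 fragments:
  1–16 → 16 bp
  17–30 → 14 bp
  31–41 → 11 bp
  42–48 → 7 bp
  49–66 → 18 bp
  67–97 → 31 bp
Sorted largest to smallest: 31, 18, 16, 14, 11, 7 bp.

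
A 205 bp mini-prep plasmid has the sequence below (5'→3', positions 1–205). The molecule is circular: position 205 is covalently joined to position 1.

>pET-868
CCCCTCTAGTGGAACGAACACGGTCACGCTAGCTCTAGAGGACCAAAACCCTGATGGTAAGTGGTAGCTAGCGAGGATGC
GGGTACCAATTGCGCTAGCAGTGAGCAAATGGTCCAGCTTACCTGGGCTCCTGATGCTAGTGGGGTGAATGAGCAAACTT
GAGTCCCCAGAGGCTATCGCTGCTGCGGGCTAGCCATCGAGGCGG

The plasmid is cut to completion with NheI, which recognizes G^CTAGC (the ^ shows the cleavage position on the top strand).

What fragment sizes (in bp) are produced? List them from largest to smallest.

95, 44, 39, 27 bp

NheI sites (GCTAGC) start at positions 28, 67, 94, 189.
NheI cuts after the first base of each site, so after positions 28, 67, 94, 189.
Circular molecule, 4 cuts → 4 fragments:
  29–67 → 39 bp
  68–94 → 27 bp
  95–189 → 95 bp
  190–205 then 1–28 → 16 + 28 = 44 bp
Sorted largest to smallest: 95, 44, 39, 27 bp.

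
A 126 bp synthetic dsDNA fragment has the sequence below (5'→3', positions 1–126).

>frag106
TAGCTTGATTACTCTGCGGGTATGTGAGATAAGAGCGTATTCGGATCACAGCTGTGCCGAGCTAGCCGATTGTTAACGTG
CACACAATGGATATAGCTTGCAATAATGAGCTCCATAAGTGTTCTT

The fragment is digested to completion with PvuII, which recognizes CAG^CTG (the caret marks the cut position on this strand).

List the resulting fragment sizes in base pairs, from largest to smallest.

The PvuII site (CAGCTG) starts at position 49.
PvuII cuts after base 3 of each site, so after position 51.
Linear molecule, 1 cut → 2 fragments:
  1–51 → 51 bp
  52–126 → 75 bp
Sorted largest to smallest: 75, 51 bp.

75, 51 bp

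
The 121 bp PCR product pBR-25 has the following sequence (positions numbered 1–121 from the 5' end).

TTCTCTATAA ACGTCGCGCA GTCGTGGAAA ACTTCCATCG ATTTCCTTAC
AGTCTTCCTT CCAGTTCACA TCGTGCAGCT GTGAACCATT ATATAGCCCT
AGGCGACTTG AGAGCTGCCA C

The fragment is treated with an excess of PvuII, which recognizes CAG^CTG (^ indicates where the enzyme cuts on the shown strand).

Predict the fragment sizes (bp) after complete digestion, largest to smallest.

78, 43 bp

The PvuII site (CAGCTG) starts at position 76.
PvuII cuts after base 3 of each site, so after position 78.
Linear molecule, 1 cut → 2 fragments:
  1–78 → 78 bp
  79–121 → 43 bp
Sorted largest to smallest: 78, 43 bp.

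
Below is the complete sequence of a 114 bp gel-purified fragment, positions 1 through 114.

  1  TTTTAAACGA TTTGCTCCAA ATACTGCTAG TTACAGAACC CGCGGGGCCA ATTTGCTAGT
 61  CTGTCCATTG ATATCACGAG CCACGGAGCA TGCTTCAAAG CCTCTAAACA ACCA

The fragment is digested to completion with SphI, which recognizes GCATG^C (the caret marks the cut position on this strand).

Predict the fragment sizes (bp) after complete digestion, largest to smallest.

The SphI site (GCATGC) starts at position 88.
SphI cuts after base 5 of each site (before the last base), so after position 92.
Linear molecule, 1 cut → 2 fragments:
  1–92 → 92 bp
  93–114 → 22 bp
Sorted largest to smallest: 92, 22 bp.

92, 22 bp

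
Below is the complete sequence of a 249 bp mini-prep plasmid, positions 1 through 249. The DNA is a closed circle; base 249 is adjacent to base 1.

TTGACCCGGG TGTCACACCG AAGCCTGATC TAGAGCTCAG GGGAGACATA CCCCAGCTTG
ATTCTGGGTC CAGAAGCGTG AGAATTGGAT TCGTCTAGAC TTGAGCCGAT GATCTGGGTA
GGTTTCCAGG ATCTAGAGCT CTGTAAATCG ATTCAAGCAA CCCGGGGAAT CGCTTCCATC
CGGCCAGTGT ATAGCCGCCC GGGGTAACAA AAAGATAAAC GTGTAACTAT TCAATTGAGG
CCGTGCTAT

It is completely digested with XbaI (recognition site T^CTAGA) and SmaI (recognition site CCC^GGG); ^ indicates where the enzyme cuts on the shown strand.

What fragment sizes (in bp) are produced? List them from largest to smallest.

XbaI sites (TCTAGA) start at positions 29, 94, 132.
XbaI cuts after the first base of each site, so after positions 29, 94, 132.
SmaI sites (CCCGGG) start at positions 5, 161, 198.
SmaI cuts after base 3 of each site, so after positions 7, 163, 200.
Combined cut positions: 7, 29, 94, 132, 163, 200.
Circular molecule, 6 cuts → 6 fragments:
  8–29 → 22 bp
  30–94 → 65 bp
  95–132 → 38 bp
  133–163 → 31 bp
  164–200 → 37 bp
  201–249 then 1–7 → 49 + 7 = 56 bp
Sorted largest to smallest: 65, 56, 38, 37, 31, 22 bp.

65, 56, 38, 37, 31, 22 bp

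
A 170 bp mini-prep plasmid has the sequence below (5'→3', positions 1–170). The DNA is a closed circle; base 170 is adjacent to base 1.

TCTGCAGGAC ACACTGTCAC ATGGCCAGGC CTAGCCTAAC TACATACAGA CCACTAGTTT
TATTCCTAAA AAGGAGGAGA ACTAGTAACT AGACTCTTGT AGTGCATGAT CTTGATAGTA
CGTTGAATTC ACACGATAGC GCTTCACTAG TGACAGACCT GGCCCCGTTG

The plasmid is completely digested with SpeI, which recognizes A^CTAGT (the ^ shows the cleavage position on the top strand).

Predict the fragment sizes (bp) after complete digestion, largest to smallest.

SpeI sites (ACTAGT) start at positions 53, 81, 146.
SpeI cuts after the first base of each site, so after positions 53, 81, 146.
Circular molecule, 3 cuts → 3 fragments:
  54–81 → 28 bp
  82–146 → 65 bp
  147–170 then 1–53 → 24 + 53 = 77 bp
Sorted largest to smallest: 77, 65, 28 bp.

77, 65, 28 bp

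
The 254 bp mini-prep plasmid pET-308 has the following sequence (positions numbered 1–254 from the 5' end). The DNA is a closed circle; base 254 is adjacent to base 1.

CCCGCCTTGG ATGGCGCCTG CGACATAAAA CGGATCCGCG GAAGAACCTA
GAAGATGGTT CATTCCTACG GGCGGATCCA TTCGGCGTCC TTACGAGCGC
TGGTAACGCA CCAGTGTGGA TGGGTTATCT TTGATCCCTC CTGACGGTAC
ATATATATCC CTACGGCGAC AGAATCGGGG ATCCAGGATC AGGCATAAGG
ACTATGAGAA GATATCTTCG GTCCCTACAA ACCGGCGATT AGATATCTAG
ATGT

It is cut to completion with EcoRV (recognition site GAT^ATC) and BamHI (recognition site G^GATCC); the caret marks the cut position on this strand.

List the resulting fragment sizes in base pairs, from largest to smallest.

105, 42, 42, 34, 31 bp

EcoRV sites (GATATC) start at positions 211, 242.
EcoRV cuts after base 3 of each site, so after positions 213, 244.
BamHI sites (GGATCC) start at positions 32, 74, 179.
BamHI cuts after the first base of each site, so after positions 32, 74, 179.
Combined cut positions: 32, 74, 179, 213, 244.
Circular molecule, 5 cuts → 5 fragments:
  33–74 → 42 bp
  75–179 → 105 bp
  180–213 → 34 bp
  214–244 → 31 bp
  245–254 then 1–32 → 10 + 32 = 42 bp
Sorted largest to smallest: 105, 42, 42, 34, 31 bp.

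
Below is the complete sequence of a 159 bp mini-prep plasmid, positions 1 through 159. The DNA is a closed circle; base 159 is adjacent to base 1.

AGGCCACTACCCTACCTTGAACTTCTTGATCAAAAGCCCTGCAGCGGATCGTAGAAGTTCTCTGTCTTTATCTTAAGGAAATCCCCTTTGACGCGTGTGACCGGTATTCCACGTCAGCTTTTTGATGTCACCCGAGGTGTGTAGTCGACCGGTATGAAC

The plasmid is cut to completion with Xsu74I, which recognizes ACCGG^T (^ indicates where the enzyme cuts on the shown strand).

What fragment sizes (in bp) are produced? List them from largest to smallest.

111, 48 bp

Xsu74I sites (ACCGGT) start at positions 100, 148.
Xsu74I cuts after base 5 of each site (before the last base), so after positions 104, 152.
Circular molecule, 2 cuts → 2 fragments:
  105–152 → 48 bp
  153–159 then 1–104 → 7 + 104 = 111 bp
Sorted largest to smallest: 111, 48 bp.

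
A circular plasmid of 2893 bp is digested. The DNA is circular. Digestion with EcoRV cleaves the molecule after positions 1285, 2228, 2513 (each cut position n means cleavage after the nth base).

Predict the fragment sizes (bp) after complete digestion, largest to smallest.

Circular molecule, 3 cuts → 3 fragments:
  2228 − 1285 = 943 bp
  2513 − 2228 = 285 bp
  wrap: 2893 − 2513 + 1285 = 1665 bp
Sorted largest to smallest: 1665, 943, 285 bp.

1665, 943, 285 bp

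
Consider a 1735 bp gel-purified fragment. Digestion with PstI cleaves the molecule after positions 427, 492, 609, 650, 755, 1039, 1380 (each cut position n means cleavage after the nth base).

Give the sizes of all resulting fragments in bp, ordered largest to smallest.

427, 355, 341, 284, 117, 105, 65, 41 bp

Linear molecule, 7 cuts → 8 fragments:
  427 − 0 = 427 bp
  492 − 427 = 65 bp
  609 − 492 = 117 bp
  650 − 609 = 41 bp
  755 − 650 = 105 bp
  1039 − 755 = 284 bp
  1380 − 1039 = 341 bp
  1735 − 1380 = 355 bp
Sorted largest to smallest: 427, 355, 341, 284, 117, 105, 65, 41 bp.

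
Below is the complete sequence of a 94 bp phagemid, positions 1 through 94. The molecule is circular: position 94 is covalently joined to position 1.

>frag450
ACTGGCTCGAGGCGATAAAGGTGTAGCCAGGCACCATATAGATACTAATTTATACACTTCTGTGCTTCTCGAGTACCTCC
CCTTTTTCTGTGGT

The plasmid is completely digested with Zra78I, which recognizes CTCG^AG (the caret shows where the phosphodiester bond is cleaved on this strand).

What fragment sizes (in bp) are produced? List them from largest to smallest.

62, 32 bp

Zra78I sites (CTCGAG) start at positions 6, 68.
Zra78I cuts after base 4 of each site, so after positions 9, 71.
Circular molecule, 2 cuts → 2 fragments:
  10–71 → 62 bp
  72–94 then 1–9 → 23 + 9 = 32 bp
Sorted largest to smallest: 62, 32 bp.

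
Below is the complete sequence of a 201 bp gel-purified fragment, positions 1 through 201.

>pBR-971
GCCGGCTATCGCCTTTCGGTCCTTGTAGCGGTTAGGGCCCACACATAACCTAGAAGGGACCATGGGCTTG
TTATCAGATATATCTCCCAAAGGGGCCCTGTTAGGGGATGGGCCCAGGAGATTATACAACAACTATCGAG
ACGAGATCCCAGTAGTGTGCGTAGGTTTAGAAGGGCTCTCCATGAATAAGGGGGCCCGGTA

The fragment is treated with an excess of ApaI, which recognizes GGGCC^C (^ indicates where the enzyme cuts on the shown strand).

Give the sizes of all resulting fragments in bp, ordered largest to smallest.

82, 58, 39, 17, 5 bp

ApaI sites (GGGCCC) start at positions 35, 93, 110, 192.
ApaI cuts after base 5 of each site (before the last base), so after positions 39, 97, 114, 196.
Linear molecule, 4 cuts → 5 fragments:
  1–39 → 39 bp
  40–97 → 58 bp
  98–114 → 17 bp
  115–196 → 82 bp
  197–201 → 5 bp
Sorted largest to smallest: 82, 58, 39, 17, 5 bp.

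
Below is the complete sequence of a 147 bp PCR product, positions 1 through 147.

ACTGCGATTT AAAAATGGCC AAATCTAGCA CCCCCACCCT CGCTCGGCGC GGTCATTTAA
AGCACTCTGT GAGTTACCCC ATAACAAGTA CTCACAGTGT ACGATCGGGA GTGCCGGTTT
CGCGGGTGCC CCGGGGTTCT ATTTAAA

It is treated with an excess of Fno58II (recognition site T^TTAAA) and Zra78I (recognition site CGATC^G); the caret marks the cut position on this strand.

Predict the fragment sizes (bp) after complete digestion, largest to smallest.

50, 48, 36, 8, 5 bp

Fno58II sites (TTTAAA) start at positions 8, 56, 142.
Fno58II cuts after the first base of each site, so after positions 8, 56, 142.
The Zra78I site (CGATCG) starts at position 102.
Zra78I cuts after base 5 of each site (before the last base), so after position 106.
Combined cut positions: 8, 56, 106, 142.
Linear molecule, 4 cuts → 5 fragments:
  1–8 → 8 bp
  9–56 → 48 bp
  57–106 → 50 bp
  107–142 → 36 bp
  143–147 → 5 bp
Sorted largest to smallest: 50, 48, 36, 8, 5 bp.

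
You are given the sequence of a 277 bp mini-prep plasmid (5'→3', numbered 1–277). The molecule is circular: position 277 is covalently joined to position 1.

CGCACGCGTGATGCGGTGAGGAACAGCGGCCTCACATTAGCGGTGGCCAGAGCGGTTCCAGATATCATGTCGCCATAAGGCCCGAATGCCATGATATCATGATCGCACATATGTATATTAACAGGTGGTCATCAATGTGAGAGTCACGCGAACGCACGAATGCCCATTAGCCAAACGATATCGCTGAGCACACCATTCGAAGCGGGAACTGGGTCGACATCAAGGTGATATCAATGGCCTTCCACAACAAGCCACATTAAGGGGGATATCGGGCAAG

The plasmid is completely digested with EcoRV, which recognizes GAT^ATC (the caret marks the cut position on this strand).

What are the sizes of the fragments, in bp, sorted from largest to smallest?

EcoRV sites (GATATC) start at positions 61, 93, 177, 227, 265.
EcoRV cuts after base 3 of each site, so after positions 63, 95, 179, 229, 267.
Circular molecule, 5 cuts → 5 fragments:
  64–95 → 32 bp
  96–179 → 84 bp
  180–229 → 50 bp
  230–267 → 38 bp
  268–277 then 1–63 → 10 + 63 = 73 bp
Sorted largest to smallest: 84, 73, 50, 38, 32 bp.

84, 73, 50, 38, 32 bp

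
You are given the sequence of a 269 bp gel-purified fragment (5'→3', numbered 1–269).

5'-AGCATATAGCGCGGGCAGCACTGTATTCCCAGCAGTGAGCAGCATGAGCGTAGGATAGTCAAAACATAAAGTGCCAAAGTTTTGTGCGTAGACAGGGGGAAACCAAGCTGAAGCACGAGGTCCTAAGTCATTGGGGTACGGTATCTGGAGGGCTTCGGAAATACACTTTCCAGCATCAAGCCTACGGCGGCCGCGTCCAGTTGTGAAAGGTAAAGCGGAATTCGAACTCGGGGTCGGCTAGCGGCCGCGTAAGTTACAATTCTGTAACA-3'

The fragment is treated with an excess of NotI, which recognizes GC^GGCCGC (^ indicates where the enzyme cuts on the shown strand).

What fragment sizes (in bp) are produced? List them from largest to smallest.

188, 54, 27 bp

NotI sites (GCGGCCGC) start at positions 187, 241.
NotI cuts after base 2 of each site, so after positions 188, 242.
Linear molecule, 2 cuts → 3 fragments:
  1–188 → 188 bp
  189–242 → 54 bp
  243–269 → 27 bp
Sorted largest to smallest: 188, 54, 27 bp.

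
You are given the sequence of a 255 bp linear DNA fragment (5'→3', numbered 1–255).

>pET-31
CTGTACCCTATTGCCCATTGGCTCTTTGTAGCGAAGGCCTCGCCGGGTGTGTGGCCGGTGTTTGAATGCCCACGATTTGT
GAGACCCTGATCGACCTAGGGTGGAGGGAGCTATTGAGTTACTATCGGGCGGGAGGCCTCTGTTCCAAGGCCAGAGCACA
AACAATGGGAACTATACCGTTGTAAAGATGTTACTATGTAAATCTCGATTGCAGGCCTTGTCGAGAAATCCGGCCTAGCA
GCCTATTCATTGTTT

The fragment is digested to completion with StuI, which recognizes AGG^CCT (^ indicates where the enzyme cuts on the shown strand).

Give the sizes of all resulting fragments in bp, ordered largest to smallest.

StuI sites (AGGCCT) start at positions 35, 134, 213.
StuI cuts after base 3 of each site, so after positions 37, 136, 215.
Linear molecule, 3 cuts → 4 fragments:
  1–37 → 37 bp
  38–136 → 99 bp
  137–215 → 79 bp
  216–255 → 40 bp
Sorted largest to smallest: 99, 79, 40, 37 bp.

99, 79, 40, 37 bp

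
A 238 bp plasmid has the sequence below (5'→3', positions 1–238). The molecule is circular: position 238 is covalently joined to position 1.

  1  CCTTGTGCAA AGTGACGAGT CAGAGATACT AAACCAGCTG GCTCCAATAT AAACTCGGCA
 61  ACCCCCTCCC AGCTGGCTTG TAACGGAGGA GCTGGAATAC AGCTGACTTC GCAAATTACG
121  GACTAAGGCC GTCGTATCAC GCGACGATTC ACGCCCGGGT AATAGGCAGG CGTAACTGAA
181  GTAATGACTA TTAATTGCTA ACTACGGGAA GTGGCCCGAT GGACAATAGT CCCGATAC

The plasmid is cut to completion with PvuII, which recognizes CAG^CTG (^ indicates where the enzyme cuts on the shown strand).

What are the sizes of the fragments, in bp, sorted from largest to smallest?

173, 35, 30 bp

PvuII sites (CAGCTG) start at positions 35, 70, 100.
PvuII cuts after base 3 of each site, so after positions 37, 72, 102.
Circular molecule, 3 cuts → 3 fragments:
  38–72 → 35 bp
  73–102 → 30 bp
  103–238 then 1–37 → 136 + 37 = 173 bp
Sorted largest to smallest: 173, 35, 30 bp.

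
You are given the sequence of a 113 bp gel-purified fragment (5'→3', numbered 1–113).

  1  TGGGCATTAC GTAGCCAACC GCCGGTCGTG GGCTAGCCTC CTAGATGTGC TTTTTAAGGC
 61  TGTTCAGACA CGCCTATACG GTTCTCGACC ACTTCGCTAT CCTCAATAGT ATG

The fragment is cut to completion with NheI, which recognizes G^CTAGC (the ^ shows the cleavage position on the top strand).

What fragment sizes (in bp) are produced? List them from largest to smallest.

The NheI site (GCTAGC) starts at position 32.
NheI cuts after the first base of each site, so after position 32.
Linear molecule, 1 cut → 2 fragments:
  1–32 → 32 bp
  33–113 → 81 bp
Sorted largest to smallest: 81, 32 bp.

81, 32 bp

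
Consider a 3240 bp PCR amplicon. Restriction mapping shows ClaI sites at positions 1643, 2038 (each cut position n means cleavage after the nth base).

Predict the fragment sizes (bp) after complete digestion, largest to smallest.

Linear molecule, 2 cuts → 3 fragments:
  1643 − 0 = 1643 bp
  2038 − 1643 = 395 bp
  3240 − 2038 = 1202 bp
Sorted largest to smallest: 1643, 1202, 395 bp.

1643, 1202, 395 bp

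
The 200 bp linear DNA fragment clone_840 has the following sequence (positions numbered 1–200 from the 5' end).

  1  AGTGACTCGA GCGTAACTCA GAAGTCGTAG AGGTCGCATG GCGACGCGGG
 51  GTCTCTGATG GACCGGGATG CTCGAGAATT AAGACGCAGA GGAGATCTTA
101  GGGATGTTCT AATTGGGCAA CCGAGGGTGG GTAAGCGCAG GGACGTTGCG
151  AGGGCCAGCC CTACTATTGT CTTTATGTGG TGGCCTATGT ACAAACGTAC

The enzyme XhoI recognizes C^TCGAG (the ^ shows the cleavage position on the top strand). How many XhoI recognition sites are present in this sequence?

CTCGAG occurs starting at positions 6, 71.
XhoI cuts at 2 sites.

2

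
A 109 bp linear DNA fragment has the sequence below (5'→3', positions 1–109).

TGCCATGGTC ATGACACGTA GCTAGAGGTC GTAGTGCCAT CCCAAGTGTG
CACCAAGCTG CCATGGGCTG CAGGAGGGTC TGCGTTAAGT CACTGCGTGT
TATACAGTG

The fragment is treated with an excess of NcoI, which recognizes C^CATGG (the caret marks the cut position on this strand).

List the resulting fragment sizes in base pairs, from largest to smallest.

NcoI sites (CCATGG) start at positions 3, 61.
NcoI cuts after the first base of each site, so after positions 3, 61.
Linear molecule, 2 cuts → 3 fragments:
  1–3 → 3 bp
  4–61 → 58 bp
  62–109 → 48 bp
Sorted largest to smallest: 58, 48, 3 bp.

58, 48, 3 bp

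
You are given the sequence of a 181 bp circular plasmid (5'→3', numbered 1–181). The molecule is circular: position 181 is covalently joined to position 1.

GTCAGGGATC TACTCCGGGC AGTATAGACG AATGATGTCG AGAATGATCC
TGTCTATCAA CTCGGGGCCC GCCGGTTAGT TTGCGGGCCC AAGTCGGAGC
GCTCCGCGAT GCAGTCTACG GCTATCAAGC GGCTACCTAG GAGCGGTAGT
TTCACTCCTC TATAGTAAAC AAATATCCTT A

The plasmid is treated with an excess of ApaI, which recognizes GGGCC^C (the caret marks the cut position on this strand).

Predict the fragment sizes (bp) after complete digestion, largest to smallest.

ApaI sites (GGGCCC) start at positions 65, 85.
ApaI cuts after base 5 of each site (before the last base), so after positions 69, 89.
Circular molecule, 2 cuts → 2 fragments:
  70–89 → 20 bp
  90–181 then 1–69 → 92 + 69 = 161 bp
Sorted largest to smallest: 161, 20 bp.

161, 20 bp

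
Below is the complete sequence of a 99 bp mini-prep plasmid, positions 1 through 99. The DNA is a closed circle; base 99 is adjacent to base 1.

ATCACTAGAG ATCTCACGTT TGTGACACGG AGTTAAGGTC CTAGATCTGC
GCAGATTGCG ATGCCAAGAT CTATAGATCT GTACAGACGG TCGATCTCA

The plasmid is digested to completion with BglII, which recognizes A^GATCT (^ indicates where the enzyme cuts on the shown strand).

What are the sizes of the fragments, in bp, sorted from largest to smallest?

BglII sites (AGATCT) start at positions 9, 43, 67, 75.
BglII cuts after the first base of each site, so after positions 9, 43, 67, 75.
Circular molecule, 4 cuts → 4 fragments:
  10–43 → 34 bp
  44–67 → 24 bp
  68–75 → 8 bp
  76–99 then 1–9 → 24 + 9 = 33 bp
Sorted largest to smallest: 34, 33, 24, 8 bp.

34, 33, 24, 8 bp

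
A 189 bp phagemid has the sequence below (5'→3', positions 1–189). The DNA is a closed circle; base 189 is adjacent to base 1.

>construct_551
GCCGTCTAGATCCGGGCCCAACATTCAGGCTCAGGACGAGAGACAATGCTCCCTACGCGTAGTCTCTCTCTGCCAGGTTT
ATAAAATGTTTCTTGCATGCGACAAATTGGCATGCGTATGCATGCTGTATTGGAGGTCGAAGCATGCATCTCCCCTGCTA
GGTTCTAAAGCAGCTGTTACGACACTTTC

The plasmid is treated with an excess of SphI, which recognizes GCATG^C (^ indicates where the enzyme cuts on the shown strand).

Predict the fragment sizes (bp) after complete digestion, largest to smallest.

SphI sites (GCATGC) start at positions 95, 110, 120, 142.
SphI cuts after base 5 of each site (before the last base), so after positions 99, 114, 124, 146.
Circular molecule, 4 cuts → 4 fragments:
  100–114 → 15 bp
  115–124 → 10 bp
  125–146 → 22 bp
  147–189 then 1–99 → 43 + 99 = 142 bp
Sorted largest to smallest: 142, 22, 15, 10 bp.

142, 22, 15, 10 bp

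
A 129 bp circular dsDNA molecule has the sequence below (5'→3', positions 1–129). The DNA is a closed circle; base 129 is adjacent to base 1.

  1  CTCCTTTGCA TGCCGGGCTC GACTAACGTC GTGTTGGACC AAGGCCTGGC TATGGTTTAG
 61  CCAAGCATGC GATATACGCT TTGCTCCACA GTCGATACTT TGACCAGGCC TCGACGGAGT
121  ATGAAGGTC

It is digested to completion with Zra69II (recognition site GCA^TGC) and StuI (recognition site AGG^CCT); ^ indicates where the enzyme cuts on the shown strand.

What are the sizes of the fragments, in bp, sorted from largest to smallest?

41, 34, 31, 23 bp

Zra69II sites (GCATGC) start at positions 8, 65.
Zra69II cuts after base 3 of each site, so after positions 10, 67.
StuI sites (AGGCCT) start at positions 42, 106.
StuI cuts after base 3 of each site, so after positions 44, 108.
Combined cut positions: 10, 44, 67, 108.
Circular molecule, 4 cuts → 4 fragments:
  11–44 → 34 bp
  45–67 → 23 bp
  68–108 → 41 bp
  109–129 then 1–10 → 21 + 10 = 31 bp
Sorted largest to smallest: 41, 34, 31, 23 bp.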